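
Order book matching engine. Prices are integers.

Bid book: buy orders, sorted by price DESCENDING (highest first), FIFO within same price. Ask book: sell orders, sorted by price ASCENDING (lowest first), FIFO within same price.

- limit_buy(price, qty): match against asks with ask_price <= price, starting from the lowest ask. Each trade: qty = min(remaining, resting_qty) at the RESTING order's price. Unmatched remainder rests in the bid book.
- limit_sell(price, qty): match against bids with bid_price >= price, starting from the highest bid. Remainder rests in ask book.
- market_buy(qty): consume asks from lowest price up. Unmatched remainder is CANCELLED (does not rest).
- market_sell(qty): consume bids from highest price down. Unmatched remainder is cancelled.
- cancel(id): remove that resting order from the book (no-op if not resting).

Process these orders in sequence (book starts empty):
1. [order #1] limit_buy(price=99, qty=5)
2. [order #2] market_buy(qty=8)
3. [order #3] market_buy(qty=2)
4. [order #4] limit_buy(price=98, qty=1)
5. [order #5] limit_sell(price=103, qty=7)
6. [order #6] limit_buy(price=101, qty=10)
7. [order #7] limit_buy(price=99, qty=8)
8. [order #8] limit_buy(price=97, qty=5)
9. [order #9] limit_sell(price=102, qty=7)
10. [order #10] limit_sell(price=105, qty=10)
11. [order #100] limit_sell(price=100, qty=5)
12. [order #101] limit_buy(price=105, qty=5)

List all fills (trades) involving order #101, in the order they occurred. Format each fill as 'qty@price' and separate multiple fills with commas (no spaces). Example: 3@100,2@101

Answer: 5@102

Derivation:
After op 1 [order #1] limit_buy(price=99, qty=5): fills=none; bids=[#1:5@99] asks=[-]
After op 2 [order #2] market_buy(qty=8): fills=none; bids=[#1:5@99] asks=[-]
After op 3 [order #3] market_buy(qty=2): fills=none; bids=[#1:5@99] asks=[-]
After op 4 [order #4] limit_buy(price=98, qty=1): fills=none; bids=[#1:5@99 #4:1@98] asks=[-]
After op 5 [order #5] limit_sell(price=103, qty=7): fills=none; bids=[#1:5@99 #4:1@98] asks=[#5:7@103]
After op 6 [order #6] limit_buy(price=101, qty=10): fills=none; bids=[#6:10@101 #1:5@99 #4:1@98] asks=[#5:7@103]
After op 7 [order #7] limit_buy(price=99, qty=8): fills=none; bids=[#6:10@101 #1:5@99 #7:8@99 #4:1@98] asks=[#5:7@103]
After op 8 [order #8] limit_buy(price=97, qty=5): fills=none; bids=[#6:10@101 #1:5@99 #7:8@99 #4:1@98 #8:5@97] asks=[#5:7@103]
After op 9 [order #9] limit_sell(price=102, qty=7): fills=none; bids=[#6:10@101 #1:5@99 #7:8@99 #4:1@98 #8:5@97] asks=[#9:7@102 #5:7@103]
After op 10 [order #10] limit_sell(price=105, qty=10): fills=none; bids=[#6:10@101 #1:5@99 #7:8@99 #4:1@98 #8:5@97] asks=[#9:7@102 #5:7@103 #10:10@105]
After op 11 [order #100] limit_sell(price=100, qty=5): fills=#6x#100:5@101; bids=[#6:5@101 #1:5@99 #7:8@99 #4:1@98 #8:5@97] asks=[#9:7@102 #5:7@103 #10:10@105]
After op 12 [order #101] limit_buy(price=105, qty=5): fills=#101x#9:5@102; bids=[#6:5@101 #1:5@99 #7:8@99 #4:1@98 #8:5@97] asks=[#9:2@102 #5:7@103 #10:10@105]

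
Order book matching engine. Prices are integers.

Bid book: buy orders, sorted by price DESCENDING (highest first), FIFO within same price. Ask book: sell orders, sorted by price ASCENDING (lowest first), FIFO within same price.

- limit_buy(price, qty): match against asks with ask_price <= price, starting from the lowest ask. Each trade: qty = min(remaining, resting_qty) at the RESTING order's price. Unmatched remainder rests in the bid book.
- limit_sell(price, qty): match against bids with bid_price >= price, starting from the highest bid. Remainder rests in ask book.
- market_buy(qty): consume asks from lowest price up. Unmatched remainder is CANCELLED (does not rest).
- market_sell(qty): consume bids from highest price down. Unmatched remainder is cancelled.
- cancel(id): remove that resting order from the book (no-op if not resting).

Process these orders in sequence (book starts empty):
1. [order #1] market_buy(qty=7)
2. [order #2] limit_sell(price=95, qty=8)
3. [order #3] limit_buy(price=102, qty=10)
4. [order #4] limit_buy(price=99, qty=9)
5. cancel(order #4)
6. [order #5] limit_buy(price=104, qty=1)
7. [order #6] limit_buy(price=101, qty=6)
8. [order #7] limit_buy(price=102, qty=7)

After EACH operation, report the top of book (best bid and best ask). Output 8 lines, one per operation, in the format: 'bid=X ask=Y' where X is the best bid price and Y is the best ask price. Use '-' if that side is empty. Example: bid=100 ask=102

Answer: bid=- ask=-
bid=- ask=95
bid=102 ask=-
bid=102 ask=-
bid=102 ask=-
bid=104 ask=-
bid=104 ask=-
bid=104 ask=-

Derivation:
After op 1 [order #1] market_buy(qty=7): fills=none; bids=[-] asks=[-]
After op 2 [order #2] limit_sell(price=95, qty=8): fills=none; bids=[-] asks=[#2:8@95]
After op 3 [order #3] limit_buy(price=102, qty=10): fills=#3x#2:8@95; bids=[#3:2@102] asks=[-]
After op 4 [order #4] limit_buy(price=99, qty=9): fills=none; bids=[#3:2@102 #4:9@99] asks=[-]
After op 5 cancel(order #4): fills=none; bids=[#3:2@102] asks=[-]
After op 6 [order #5] limit_buy(price=104, qty=1): fills=none; bids=[#5:1@104 #3:2@102] asks=[-]
After op 7 [order #6] limit_buy(price=101, qty=6): fills=none; bids=[#5:1@104 #3:2@102 #6:6@101] asks=[-]
After op 8 [order #7] limit_buy(price=102, qty=7): fills=none; bids=[#5:1@104 #3:2@102 #7:7@102 #6:6@101] asks=[-]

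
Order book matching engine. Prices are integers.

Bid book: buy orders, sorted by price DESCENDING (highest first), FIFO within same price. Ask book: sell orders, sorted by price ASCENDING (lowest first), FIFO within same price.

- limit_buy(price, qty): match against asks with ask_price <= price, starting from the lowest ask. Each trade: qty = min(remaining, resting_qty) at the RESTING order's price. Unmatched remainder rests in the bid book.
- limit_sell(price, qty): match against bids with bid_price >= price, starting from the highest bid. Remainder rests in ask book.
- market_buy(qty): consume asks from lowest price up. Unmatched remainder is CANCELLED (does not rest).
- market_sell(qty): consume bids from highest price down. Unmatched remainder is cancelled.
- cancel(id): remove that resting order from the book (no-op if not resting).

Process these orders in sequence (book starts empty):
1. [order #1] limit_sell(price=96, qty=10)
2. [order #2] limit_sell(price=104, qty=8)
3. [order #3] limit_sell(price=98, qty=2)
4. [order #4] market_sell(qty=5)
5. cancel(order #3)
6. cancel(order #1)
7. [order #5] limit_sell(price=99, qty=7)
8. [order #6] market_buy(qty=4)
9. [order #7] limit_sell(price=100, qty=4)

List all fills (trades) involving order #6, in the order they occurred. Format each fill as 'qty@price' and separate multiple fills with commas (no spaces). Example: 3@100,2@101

After op 1 [order #1] limit_sell(price=96, qty=10): fills=none; bids=[-] asks=[#1:10@96]
After op 2 [order #2] limit_sell(price=104, qty=8): fills=none; bids=[-] asks=[#1:10@96 #2:8@104]
After op 3 [order #3] limit_sell(price=98, qty=2): fills=none; bids=[-] asks=[#1:10@96 #3:2@98 #2:8@104]
After op 4 [order #4] market_sell(qty=5): fills=none; bids=[-] asks=[#1:10@96 #3:2@98 #2:8@104]
After op 5 cancel(order #3): fills=none; bids=[-] asks=[#1:10@96 #2:8@104]
After op 6 cancel(order #1): fills=none; bids=[-] asks=[#2:8@104]
After op 7 [order #5] limit_sell(price=99, qty=7): fills=none; bids=[-] asks=[#5:7@99 #2:8@104]
After op 8 [order #6] market_buy(qty=4): fills=#6x#5:4@99; bids=[-] asks=[#5:3@99 #2:8@104]
After op 9 [order #7] limit_sell(price=100, qty=4): fills=none; bids=[-] asks=[#5:3@99 #7:4@100 #2:8@104]

Answer: 4@99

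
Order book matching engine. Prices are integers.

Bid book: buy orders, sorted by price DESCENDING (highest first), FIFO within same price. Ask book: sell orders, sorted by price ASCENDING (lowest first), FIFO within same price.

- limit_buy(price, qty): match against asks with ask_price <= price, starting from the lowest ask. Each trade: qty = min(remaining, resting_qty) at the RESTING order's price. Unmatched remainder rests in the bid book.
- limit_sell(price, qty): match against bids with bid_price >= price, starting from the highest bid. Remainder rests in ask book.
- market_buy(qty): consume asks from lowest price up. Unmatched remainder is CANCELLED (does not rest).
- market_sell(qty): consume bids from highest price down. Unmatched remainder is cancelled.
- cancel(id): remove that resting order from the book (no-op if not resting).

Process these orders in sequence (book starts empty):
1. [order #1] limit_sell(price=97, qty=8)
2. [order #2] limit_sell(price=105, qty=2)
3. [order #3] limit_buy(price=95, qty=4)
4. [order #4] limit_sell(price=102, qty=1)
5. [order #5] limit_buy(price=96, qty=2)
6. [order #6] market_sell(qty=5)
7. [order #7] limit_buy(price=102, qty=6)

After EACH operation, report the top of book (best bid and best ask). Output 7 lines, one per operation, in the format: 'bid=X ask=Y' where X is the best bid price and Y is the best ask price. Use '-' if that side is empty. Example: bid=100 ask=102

Answer: bid=- ask=97
bid=- ask=97
bid=95 ask=97
bid=95 ask=97
bid=96 ask=97
bid=95 ask=97
bid=95 ask=97

Derivation:
After op 1 [order #1] limit_sell(price=97, qty=8): fills=none; bids=[-] asks=[#1:8@97]
After op 2 [order #2] limit_sell(price=105, qty=2): fills=none; bids=[-] asks=[#1:8@97 #2:2@105]
After op 3 [order #3] limit_buy(price=95, qty=4): fills=none; bids=[#3:4@95] asks=[#1:8@97 #2:2@105]
After op 4 [order #4] limit_sell(price=102, qty=1): fills=none; bids=[#3:4@95] asks=[#1:8@97 #4:1@102 #2:2@105]
After op 5 [order #5] limit_buy(price=96, qty=2): fills=none; bids=[#5:2@96 #3:4@95] asks=[#1:8@97 #4:1@102 #2:2@105]
After op 6 [order #6] market_sell(qty=5): fills=#5x#6:2@96 #3x#6:3@95; bids=[#3:1@95] asks=[#1:8@97 #4:1@102 #2:2@105]
After op 7 [order #7] limit_buy(price=102, qty=6): fills=#7x#1:6@97; bids=[#3:1@95] asks=[#1:2@97 #4:1@102 #2:2@105]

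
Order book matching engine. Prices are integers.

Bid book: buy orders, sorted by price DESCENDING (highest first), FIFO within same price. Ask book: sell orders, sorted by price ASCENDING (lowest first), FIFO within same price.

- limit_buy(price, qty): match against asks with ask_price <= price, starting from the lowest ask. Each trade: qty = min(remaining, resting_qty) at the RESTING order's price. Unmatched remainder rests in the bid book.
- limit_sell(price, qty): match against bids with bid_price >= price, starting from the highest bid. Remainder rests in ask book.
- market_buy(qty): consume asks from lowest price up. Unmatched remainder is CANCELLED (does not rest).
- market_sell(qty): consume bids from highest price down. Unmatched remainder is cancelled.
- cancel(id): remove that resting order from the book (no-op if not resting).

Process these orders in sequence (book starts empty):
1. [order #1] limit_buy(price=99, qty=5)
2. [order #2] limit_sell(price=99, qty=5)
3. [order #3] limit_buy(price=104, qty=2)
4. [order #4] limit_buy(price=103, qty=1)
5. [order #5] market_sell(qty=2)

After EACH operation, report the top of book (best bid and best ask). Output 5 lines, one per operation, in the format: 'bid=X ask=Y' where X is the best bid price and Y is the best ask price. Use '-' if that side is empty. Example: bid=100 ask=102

Answer: bid=99 ask=-
bid=- ask=-
bid=104 ask=-
bid=104 ask=-
bid=103 ask=-

Derivation:
After op 1 [order #1] limit_buy(price=99, qty=5): fills=none; bids=[#1:5@99] asks=[-]
After op 2 [order #2] limit_sell(price=99, qty=5): fills=#1x#2:5@99; bids=[-] asks=[-]
After op 3 [order #3] limit_buy(price=104, qty=2): fills=none; bids=[#3:2@104] asks=[-]
After op 4 [order #4] limit_buy(price=103, qty=1): fills=none; bids=[#3:2@104 #4:1@103] asks=[-]
After op 5 [order #5] market_sell(qty=2): fills=#3x#5:2@104; bids=[#4:1@103] asks=[-]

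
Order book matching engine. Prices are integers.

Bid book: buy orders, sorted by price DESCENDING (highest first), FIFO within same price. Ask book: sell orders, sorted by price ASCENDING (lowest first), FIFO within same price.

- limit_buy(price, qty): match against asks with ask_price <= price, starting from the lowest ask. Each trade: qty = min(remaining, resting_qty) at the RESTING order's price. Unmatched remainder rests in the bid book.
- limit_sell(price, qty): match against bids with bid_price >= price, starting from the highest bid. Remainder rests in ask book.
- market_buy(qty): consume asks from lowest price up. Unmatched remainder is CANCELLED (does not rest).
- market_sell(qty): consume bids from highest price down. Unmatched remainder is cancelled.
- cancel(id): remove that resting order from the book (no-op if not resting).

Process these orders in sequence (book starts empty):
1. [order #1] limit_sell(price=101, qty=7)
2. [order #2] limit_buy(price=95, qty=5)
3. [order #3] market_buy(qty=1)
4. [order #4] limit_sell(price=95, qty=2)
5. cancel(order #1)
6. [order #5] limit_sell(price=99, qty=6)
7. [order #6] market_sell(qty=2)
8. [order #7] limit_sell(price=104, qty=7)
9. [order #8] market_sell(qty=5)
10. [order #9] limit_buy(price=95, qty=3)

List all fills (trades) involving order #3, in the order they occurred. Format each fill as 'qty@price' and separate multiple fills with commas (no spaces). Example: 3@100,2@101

After op 1 [order #1] limit_sell(price=101, qty=7): fills=none; bids=[-] asks=[#1:7@101]
After op 2 [order #2] limit_buy(price=95, qty=5): fills=none; bids=[#2:5@95] asks=[#1:7@101]
After op 3 [order #3] market_buy(qty=1): fills=#3x#1:1@101; bids=[#2:5@95] asks=[#1:6@101]
After op 4 [order #4] limit_sell(price=95, qty=2): fills=#2x#4:2@95; bids=[#2:3@95] asks=[#1:6@101]
After op 5 cancel(order #1): fills=none; bids=[#2:3@95] asks=[-]
After op 6 [order #5] limit_sell(price=99, qty=6): fills=none; bids=[#2:3@95] asks=[#5:6@99]
After op 7 [order #6] market_sell(qty=2): fills=#2x#6:2@95; bids=[#2:1@95] asks=[#5:6@99]
After op 8 [order #7] limit_sell(price=104, qty=7): fills=none; bids=[#2:1@95] asks=[#5:6@99 #7:7@104]
After op 9 [order #8] market_sell(qty=5): fills=#2x#8:1@95; bids=[-] asks=[#5:6@99 #7:7@104]
After op 10 [order #9] limit_buy(price=95, qty=3): fills=none; bids=[#9:3@95] asks=[#5:6@99 #7:7@104]

Answer: 1@101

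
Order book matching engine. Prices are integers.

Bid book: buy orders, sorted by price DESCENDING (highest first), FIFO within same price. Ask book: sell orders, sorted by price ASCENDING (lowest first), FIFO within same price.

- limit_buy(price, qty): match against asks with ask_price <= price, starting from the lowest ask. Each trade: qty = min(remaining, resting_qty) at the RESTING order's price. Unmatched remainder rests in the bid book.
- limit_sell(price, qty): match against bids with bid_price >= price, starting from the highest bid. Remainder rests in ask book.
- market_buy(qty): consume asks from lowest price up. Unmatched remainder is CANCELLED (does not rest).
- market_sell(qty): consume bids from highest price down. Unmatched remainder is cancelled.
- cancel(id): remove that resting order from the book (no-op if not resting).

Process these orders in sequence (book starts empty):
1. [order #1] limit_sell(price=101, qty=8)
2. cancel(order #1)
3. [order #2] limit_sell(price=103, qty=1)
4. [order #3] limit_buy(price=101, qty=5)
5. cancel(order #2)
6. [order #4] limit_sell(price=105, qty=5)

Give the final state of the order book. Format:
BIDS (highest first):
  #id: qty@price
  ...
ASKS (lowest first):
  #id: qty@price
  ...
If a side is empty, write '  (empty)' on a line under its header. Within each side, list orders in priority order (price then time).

After op 1 [order #1] limit_sell(price=101, qty=8): fills=none; bids=[-] asks=[#1:8@101]
After op 2 cancel(order #1): fills=none; bids=[-] asks=[-]
After op 3 [order #2] limit_sell(price=103, qty=1): fills=none; bids=[-] asks=[#2:1@103]
After op 4 [order #3] limit_buy(price=101, qty=5): fills=none; bids=[#3:5@101] asks=[#2:1@103]
After op 5 cancel(order #2): fills=none; bids=[#3:5@101] asks=[-]
After op 6 [order #4] limit_sell(price=105, qty=5): fills=none; bids=[#3:5@101] asks=[#4:5@105]

Answer: BIDS (highest first):
  #3: 5@101
ASKS (lowest first):
  #4: 5@105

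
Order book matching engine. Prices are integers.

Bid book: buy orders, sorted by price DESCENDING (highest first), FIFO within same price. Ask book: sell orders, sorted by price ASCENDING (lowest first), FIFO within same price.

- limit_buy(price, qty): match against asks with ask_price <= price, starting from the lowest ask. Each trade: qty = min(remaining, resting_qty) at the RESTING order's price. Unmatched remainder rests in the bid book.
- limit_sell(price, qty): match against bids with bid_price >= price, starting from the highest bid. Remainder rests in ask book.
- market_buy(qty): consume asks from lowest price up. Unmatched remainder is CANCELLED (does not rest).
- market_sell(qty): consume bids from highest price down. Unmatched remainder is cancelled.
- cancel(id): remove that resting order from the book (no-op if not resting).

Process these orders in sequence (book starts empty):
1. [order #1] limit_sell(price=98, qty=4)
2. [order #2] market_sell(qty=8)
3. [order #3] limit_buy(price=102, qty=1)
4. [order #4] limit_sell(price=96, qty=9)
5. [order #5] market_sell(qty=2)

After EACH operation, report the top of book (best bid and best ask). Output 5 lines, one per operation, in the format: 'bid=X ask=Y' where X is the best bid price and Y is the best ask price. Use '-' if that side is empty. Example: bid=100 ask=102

Answer: bid=- ask=98
bid=- ask=98
bid=- ask=98
bid=- ask=96
bid=- ask=96

Derivation:
After op 1 [order #1] limit_sell(price=98, qty=4): fills=none; bids=[-] asks=[#1:4@98]
After op 2 [order #2] market_sell(qty=8): fills=none; bids=[-] asks=[#1:4@98]
After op 3 [order #3] limit_buy(price=102, qty=1): fills=#3x#1:1@98; bids=[-] asks=[#1:3@98]
After op 4 [order #4] limit_sell(price=96, qty=9): fills=none; bids=[-] asks=[#4:9@96 #1:3@98]
After op 5 [order #5] market_sell(qty=2): fills=none; bids=[-] asks=[#4:9@96 #1:3@98]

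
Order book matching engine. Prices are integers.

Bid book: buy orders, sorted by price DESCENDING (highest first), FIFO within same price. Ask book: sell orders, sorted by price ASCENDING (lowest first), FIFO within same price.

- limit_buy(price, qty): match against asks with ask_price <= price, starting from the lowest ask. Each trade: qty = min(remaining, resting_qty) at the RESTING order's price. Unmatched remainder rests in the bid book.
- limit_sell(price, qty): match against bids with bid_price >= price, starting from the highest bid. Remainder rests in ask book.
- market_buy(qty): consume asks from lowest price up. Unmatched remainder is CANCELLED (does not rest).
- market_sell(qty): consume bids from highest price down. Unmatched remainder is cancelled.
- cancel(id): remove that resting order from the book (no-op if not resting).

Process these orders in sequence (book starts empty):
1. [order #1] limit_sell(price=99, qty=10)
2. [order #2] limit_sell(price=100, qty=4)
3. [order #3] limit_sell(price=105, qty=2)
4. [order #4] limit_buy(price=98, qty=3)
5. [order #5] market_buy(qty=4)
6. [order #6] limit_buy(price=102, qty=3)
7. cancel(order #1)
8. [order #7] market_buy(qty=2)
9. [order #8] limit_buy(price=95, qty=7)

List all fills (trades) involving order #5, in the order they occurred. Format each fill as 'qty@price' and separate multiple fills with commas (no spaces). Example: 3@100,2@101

Answer: 4@99

Derivation:
After op 1 [order #1] limit_sell(price=99, qty=10): fills=none; bids=[-] asks=[#1:10@99]
After op 2 [order #2] limit_sell(price=100, qty=4): fills=none; bids=[-] asks=[#1:10@99 #2:4@100]
After op 3 [order #3] limit_sell(price=105, qty=2): fills=none; bids=[-] asks=[#1:10@99 #2:4@100 #3:2@105]
After op 4 [order #4] limit_buy(price=98, qty=3): fills=none; bids=[#4:3@98] asks=[#1:10@99 #2:4@100 #3:2@105]
After op 5 [order #5] market_buy(qty=4): fills=#5x#1:4@99; bids=[#4:3@98] asks=[#1:6@99 #2:4@100 #3:2@105]
After op 6 [order #6] limit_buy(price=102, qty=3): fills=#6x#1:3@99; bids=[#4:3@98] asks=[#1:3@99 #2:4@100 #3:2@105]
After op 7 cancel(order #1): fills=none; bids=[#4:3@98] asks=[#2:4@100 #3:2@105]
After op 8 [order #7] market_buy(qty=2): fills=#7x#2:2@100; bids=[#4:3@98] asks=[#2:2@100 #3:2@105]
After op 9 [order #8] limit_buy(price=95, qty=7): fills=none; bids=[#4:3@98 #8:7@95] asks=[#2:2@100 #3:2@105]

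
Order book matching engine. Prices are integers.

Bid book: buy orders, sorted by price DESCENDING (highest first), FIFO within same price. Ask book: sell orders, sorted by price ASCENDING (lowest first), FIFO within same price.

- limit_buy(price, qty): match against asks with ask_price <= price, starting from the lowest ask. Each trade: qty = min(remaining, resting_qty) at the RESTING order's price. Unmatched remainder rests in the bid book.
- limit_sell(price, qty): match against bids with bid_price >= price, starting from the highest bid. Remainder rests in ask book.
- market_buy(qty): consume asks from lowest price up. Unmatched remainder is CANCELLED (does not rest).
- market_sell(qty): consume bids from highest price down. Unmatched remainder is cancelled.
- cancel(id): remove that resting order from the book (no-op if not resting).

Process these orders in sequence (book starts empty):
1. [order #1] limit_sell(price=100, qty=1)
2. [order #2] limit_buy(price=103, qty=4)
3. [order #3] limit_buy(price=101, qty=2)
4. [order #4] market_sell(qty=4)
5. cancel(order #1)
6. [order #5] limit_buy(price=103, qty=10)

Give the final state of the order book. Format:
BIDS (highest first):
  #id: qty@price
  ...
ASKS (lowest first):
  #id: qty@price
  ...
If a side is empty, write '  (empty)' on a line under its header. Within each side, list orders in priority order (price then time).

After op 1 [order #1] limit_sell(price=100, qty=1): fills=none; bids=[-] asks=[#1:1@100]
After op 2 [order #2] limit_buy(price=103, qty=4): fills=#2x#1:1@100; bids=[#2:3@103] asks=[-]
After op 3 [order #3] limit_buy(price=101, qty=2): fills=none; bids=[#2:3@103 #3:2@101] asks=[-]
After op 4 [order #4] market_sell(qty=4): fills=#2x#4:3@103 #3x#4:1@101; bids=[#3:1@101] asks=[-]
After op 5 cancel(order #1): fills=none; bids=[#3:1@101] asks=[-]
After op 6 [order #5] limit_buy(price=103, qty=10): fills=none; bids=[#5:10@103 #3:1@101] asks=[-]

Answer: BIDS (highest first):
  #5: 10@103
  #3: 1@101
ASKS (lowest first):
  (empty)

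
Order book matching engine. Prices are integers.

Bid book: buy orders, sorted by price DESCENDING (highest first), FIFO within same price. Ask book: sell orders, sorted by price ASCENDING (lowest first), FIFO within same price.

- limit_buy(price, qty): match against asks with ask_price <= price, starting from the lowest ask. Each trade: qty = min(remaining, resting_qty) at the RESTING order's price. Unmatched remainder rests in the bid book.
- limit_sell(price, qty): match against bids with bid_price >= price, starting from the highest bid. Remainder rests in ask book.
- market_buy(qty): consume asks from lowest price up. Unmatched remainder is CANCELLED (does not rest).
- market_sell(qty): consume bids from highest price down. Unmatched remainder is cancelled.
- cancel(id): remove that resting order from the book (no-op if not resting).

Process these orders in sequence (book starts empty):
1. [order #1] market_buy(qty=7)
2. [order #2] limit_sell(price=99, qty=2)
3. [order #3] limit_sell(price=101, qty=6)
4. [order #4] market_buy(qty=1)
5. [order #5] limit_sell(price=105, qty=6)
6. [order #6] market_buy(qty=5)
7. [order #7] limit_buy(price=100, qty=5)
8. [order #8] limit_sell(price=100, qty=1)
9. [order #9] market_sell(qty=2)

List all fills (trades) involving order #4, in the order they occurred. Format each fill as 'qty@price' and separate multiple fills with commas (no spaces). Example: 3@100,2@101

Answer: 1@99

Derivation:
After op 1 [order #1] market_buy(qty=7): fills=none; bids=[-] asks=[-]
After op 2 [order #2] limit_sell(price=99, qty=2): fills=none; bids=[-] asks=[#2:2@99]
After op 3 [order #3] limit_sell(price=101, qty=6): fills=none; bids=[-] asks=[#2:2@99 #3:6@101]
After op 4 [order #4] market_buy(qty=1): fills=#4x#2:1@99; bids=[-] asks=[#2:1@99 #3:6@101]
After op 5 [order #5] limit_sell(price=105, qty=6): fills=none; bids=[-] asks=[#2:1@99 #3:6@101 #5:6@105]
After op 6 [order #6] market_buy(qty=5): fills=#6x#2:1@99 #6x#3:4@101; bids=[-] asks=[#3:2@101 #5:6@105]
After op 7 [order #7] limit_buy(price=100, qty=5): fills=none; bids=[#7:5@100] asks=[#3:2@101 #5:6@105]
After op 8 [order #8] limit_sell(price=100, qty=1): fills=#7x#8:1@100; bids=[#7:4@100] asks=[#3:2@101 #5:6@105]
After op 9 [order #9] market_sell(qty=2): fills=#7x#9:2@100; bids=[#7:2@100] asks=[#3:2@101 #5:6@105]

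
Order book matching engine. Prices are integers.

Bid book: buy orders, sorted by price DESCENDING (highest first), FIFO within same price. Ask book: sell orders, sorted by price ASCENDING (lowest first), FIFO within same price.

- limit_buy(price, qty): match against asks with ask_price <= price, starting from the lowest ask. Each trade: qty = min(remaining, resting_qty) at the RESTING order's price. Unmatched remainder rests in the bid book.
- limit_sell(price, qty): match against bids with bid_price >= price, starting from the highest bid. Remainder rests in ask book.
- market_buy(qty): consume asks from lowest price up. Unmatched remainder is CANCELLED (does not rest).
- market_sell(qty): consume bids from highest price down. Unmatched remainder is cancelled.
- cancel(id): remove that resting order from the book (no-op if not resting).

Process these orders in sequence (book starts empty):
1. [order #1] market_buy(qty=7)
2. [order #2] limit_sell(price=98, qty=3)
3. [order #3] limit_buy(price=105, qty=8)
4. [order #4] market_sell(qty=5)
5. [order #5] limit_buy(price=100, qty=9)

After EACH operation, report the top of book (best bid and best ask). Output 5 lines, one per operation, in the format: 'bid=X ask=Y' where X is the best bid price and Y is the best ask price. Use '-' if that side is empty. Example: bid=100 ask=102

After op 1 [order #1] market_buy(qty=7): fills=none; bids=[-] asks=[-]
After op 2 [order #2] limit_sell(price=98, qty=3): fills=none; bids=[-] asks=[#2:3@98]
After op 3 [order #3] limit_buy(price=105, qty=8): fills=#3x#2:3@98; bids=[#3:5@105] asks=[-]
After op 4 [order #4] market_sell(qty=5): fills=#3x#4:5@105; bids=[-] asks=[-]
After op 5 [order #5] limit_buy(price=100, qty=9): fills=none; bids=[#5:9@100] asks=[-]

Answer: bid=- ask=-
bid=- ask=98
bid=105 ask=-
bid=- ask=-
bid=100 ask=-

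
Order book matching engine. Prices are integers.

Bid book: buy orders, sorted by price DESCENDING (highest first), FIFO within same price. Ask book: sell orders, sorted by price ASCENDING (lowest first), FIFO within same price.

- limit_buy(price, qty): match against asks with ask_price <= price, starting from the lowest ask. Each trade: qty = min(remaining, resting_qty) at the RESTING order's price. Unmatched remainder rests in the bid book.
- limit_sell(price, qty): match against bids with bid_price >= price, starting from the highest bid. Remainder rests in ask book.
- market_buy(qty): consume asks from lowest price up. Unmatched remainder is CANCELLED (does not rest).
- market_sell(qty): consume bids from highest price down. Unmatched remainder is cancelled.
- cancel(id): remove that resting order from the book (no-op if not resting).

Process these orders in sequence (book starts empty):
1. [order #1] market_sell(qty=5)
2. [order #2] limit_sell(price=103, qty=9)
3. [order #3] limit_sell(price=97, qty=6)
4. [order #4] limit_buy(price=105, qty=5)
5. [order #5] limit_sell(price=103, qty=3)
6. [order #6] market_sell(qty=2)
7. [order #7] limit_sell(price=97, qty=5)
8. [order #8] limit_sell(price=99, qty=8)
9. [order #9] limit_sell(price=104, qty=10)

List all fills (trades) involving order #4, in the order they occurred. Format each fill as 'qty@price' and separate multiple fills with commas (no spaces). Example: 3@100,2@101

After op 1 [order #1] market_sell(qty=5): fills=none; bids=[-] asks=[-]
After op 2 [order #2] limit_sell(price=103, qty=9): fills=none; bids=[-] asks=[#2:9@103]
After op 3 [order #3] limit_sell(price=97, qty=6): fills=none; bids=[-] asks=[#3:6@97 #2:9@103]
After op 4 [order #4] limit_buy(price=105, qty=5): fills=#4x#3:5@97; bids=[-] asks=[#3:1@97 #2:9@103]
After op 5 [order #5] limit_sell(price=103, qty=3): fills=none; bids=[-] asks=[#3:1@97 #2:9@103 #5:3@103]
After op 6 [order #6] market_sell(qty=2): fills=none; bids=[-] asks=[#3:1@97 #2:9@103 #5:3@103]
After op 7 [order #7] limit_sell(price=97, qty=5): fills=none; bids=[-] asks=[#3:1@97 #7:5@97 #2:9@103 #5:3@103]
After op 8 [order #8] limit_sell(price=99, qty=8): fills=none; bids=[-] asks=[#3:1@97 #7:5@97 #8:8@99 #2:9@103 #5:3@103]
After op 9 [order #9] limit_sell(price=104, qty=10): fills=none; bids=[-] asks=[#3:1@97 #7:5@97 #8:8@99 #2:9@103 #5:3@103 #9:10@104]

Answer: 5@97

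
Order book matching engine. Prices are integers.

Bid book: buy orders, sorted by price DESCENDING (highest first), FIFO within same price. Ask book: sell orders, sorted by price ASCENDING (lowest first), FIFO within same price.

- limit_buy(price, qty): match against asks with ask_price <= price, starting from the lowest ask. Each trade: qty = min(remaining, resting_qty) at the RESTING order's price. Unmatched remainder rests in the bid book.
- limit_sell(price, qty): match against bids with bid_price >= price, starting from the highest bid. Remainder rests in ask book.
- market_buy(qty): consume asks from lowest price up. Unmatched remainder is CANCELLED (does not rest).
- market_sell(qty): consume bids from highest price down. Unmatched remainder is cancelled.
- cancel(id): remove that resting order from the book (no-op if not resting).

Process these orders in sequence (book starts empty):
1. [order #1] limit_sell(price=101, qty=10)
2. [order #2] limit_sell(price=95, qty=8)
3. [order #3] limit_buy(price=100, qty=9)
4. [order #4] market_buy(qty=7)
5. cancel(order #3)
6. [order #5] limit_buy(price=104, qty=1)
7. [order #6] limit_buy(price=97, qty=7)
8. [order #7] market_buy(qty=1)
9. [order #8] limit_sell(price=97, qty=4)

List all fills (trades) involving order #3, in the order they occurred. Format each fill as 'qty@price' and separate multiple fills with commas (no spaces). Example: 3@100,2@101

Answer: 8@95

Derivation:
After op 1 [order #1] limit_sell(price=101, qty=10): fills=none; bids=[-] asks=[#1:10@101]
After op 2 [order #2] limit_sell(price=95, qty=8): fills=none; bids=[-] asks=[#2:8@95 #1:10@101]
After op 3 [order #3] limit_buy(price=100, qty=9): fills=#3x#2:8@95; bids=[#3:1@100] asks=[#1:10@101]
After op 4 [order #4] market_buy(qty=7): fills=#4x#1:7@101; bids=[#3:1@100] asks=[#1:3@101]
After op 5 cancel(order #3): fills=none; bids=[-] asks=[#1:3@101]
After op 6 [order #5] limit_buy(price=104, qty=1): fills=#5x#1:1@101; bids=[-] asks=[#1:2@101]
After op 7 [order #6] limit_buy(price=97, qty=7): fills=none; bids=[#6:7@97] asks=[#1:2@101]
After op 8 [order #7] market_buy(qty=1): fills=#7x#1:1@101; bids=[#6:7@97] asks=[#1:1@101]
After op 9 [order #8] limit_sell(price=97, qty=4): fills=#6x#8:4@97; bids=[#6:3@97] asks=[#1:1@101]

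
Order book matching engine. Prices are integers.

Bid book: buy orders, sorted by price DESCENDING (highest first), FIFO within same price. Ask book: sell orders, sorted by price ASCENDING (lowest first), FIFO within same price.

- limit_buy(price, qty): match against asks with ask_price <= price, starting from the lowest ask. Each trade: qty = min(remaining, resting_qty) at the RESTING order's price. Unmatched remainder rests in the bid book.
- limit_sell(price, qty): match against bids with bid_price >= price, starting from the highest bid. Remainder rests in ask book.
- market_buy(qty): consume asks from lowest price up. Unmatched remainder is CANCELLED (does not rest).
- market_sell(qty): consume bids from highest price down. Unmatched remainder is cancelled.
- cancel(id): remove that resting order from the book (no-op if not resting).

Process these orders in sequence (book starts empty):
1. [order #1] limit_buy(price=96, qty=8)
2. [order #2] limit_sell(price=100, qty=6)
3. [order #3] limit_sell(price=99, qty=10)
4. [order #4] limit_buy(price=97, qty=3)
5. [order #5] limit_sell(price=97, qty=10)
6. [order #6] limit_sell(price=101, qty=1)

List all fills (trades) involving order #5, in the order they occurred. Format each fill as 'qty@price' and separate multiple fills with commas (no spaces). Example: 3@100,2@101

After op 1 [order #1] limit_buy(price=96, qty=8): fills=none; bids=[#1:8@96] asks=[-]
After op 2 [order #2] limit_sell(price=100, qty=6): fills=none; bids=[#1:8@96] asks=[#2:6@100]
After op 3 [order #3] limit_sell(price=99, qty=10): fills=none; bids=[#1:8@96] asks=[#3:10@99 #2:6@100]
After op 4 [order #4] limit_buy(price=97, qty=3): fills=none; bids=[#4:3@97 #1:8@96] asks=[#3:10@99 #2:6@100]
After op 5 [order #5] limit_sell(price=97, qty=10): fills=#4x#5:3@97; bids=[#1:8@96] asks=[#5:7@97 #3:10@99 #2:6@100]
After op 6 [order #6] limit_sell(price=101, qty=1): fills=none; bids=[#1:8@96] asks=[#5:7@97 #3:10@99 #2:6@100 #6:1@101]

Answer: 3@97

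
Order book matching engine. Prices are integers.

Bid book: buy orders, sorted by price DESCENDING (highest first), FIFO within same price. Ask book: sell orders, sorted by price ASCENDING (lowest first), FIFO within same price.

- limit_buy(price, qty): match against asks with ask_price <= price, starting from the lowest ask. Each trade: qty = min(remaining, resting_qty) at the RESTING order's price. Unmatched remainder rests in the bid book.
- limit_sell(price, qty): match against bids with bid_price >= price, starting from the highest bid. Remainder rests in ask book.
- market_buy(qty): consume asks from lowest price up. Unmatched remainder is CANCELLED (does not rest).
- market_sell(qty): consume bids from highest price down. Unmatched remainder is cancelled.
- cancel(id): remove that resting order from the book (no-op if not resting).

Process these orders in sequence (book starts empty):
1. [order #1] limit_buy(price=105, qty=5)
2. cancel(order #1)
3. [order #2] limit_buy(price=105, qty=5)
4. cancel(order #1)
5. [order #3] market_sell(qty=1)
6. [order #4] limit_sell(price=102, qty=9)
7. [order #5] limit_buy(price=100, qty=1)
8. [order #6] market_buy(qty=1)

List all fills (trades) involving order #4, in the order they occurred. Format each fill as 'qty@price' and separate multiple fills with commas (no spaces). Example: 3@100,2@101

After op 1 [order #1] limit_buy(price=105, qty=5): fills=none; bids=[#1:5@105] asks=[-]
After op 2 cancel(order #1): fills=none; bids=[-] asks=[-]
After op 3 [order #2] limit_buy(price=105, qty=5): fills=none; bids=[#2:5@105] asks=[-]
After op 4 cancel(order #1): fills=none; bids=[#2:5@105] asks=[-]
After op 5 [order #3] market_sell(qty=1): fills=#2x#3:1@105; bids=[#2:4@105] asks=[-]
After op 6 [order #4] limit_sell(price=102, qty=9): fills=#2x#4:4@105; bids=[-] asks=[#4:5@102]
After op 7 [order #5] limit_buy(price=100, qty=1): fills=none; bids=[#5:1@100] asks=[#4:5@102]
After op 8 [order #6] market_buy(qty=1): fills=#6x#4:1@102; bids=[#5:1@100] asks=[#4:4@102]

Answer: 4@105,1@102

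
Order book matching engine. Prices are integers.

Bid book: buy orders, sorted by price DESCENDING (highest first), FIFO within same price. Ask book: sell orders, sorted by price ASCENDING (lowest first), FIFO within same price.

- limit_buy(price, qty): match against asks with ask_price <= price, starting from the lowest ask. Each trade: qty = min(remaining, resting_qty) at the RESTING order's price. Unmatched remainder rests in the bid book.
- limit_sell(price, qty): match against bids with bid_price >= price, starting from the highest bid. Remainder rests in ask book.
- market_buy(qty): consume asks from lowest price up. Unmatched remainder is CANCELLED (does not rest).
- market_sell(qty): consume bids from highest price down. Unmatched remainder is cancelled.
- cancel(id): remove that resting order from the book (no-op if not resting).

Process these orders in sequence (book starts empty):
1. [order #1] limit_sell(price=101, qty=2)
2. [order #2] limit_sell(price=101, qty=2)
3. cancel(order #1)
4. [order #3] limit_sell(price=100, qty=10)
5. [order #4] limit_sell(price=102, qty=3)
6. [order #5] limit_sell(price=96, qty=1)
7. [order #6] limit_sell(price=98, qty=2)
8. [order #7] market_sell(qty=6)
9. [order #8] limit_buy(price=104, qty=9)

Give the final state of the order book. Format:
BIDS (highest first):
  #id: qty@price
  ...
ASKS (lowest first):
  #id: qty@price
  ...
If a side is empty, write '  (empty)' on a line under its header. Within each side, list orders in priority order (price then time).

After op 1 [order #1] limit_sell(price=101, qty=2): fills=none; bids=[-] asks=[#1:2@101]
After op 2 [order #2] limit_sell(price=101, qty=2): fills=none; bids=[-] asks=[#1:2@101 #2:2@101]
After op 3 cancel(order #1): fills=none; bids=[-] asks=[#2:2@101]
After op 4 [order #3] limit_sell(price=100, qty=10): fills=none; bids=[-] asks=[#3:10@100 #2:2@101]
After op 5 [order #4] limit_sell(price=102, qty=3): fills=none; bids=[-] asks=[#3:10@100 #2:2@101 #4:3@102]
After op 6 [order #5] limit_sell(price=96, qty=1): fills=none; bids=[-] asks=[#5:1@96 #3:10@100 #2:2@101 #4:3@102]
After op 7 [order #6] limit_sell(price=98, qty=2): fills=none; bids=[-] asks=[#5:1@96 #6:2@98 #3:10@100 #2:2@101 #4:3@102]
After op 8 [order #7] market_sell(qty=6): fills=none; bids=[-] asks=[#5:1@96 #6:2@98 #3:10@100 #2:2@101 #4:3@102]
After op 9 [order #8] limit_buy(price=104, qty=9): fills=#8x#5:1@96 #8x#6:2@98 #8x#3:6@100; bids=[-] asks=[#3:4@100 #2:2@101 #4:3@102]

Answer: BIDS (highest first):
  (empty)
ASKS (lowest first):
  #3: 4@100
  #2: 2@101
  #4: 3@102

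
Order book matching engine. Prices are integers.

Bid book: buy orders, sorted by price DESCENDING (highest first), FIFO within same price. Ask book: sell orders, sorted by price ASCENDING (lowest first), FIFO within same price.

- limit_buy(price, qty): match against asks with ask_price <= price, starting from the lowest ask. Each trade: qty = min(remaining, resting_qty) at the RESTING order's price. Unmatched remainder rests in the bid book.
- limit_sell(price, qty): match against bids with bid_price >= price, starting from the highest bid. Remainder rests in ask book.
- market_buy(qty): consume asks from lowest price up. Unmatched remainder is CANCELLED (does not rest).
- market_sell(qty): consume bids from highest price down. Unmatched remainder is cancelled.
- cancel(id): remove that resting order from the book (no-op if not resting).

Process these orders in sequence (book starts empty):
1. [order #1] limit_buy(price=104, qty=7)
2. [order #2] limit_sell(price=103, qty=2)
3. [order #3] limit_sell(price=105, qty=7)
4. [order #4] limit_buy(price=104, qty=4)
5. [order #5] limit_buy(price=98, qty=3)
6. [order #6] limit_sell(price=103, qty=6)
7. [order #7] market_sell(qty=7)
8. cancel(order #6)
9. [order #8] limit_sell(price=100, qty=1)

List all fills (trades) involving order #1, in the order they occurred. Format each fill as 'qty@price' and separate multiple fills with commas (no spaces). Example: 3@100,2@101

Answer: 2@104,5@104

Derivation:
After op 1 [order #1] limit_buy(price=104, qty=7): fills=none; bids=[#1:7@104] asks=[-]
After op 2 [order #2] limit_sell(price=103, qty=2): fills=#1x#2:2@104; bids=[#1:5@104] asks=[-]
After op 3 [order #3] limit_sell(price=105, qty=7): fills=none; bids=[#1:5@104] asks=[#3:7@105]
After op 4 [order #4] limit_buy(price=104, qty=4): fills=none; bids=[#1:5@104 #4:4@104] asks=[#3:7@105]
After op 5 [order #5] limit_buy(price=98, qty=3): fills=none; bids=[#1:5@104 #4:4@104 #5:3@98] asks=[#3:7@105]
After op 6 [order #6] limit_sell(price=103, qty=6): fills=#1x#6:5@104 #4x#6:1@104; bids=[#4:3@104 #5:3@98] asks=[#3:7@105]
After op 7 [order #7] market_sell(qty=7): fills=#4x#7:3@104 #5x#7:3@98; bids=[-] asks=[#3:7@105]
After op 8 cancel(order #6): fills=none; bids=[-] asks=[#3:7@105]
After op 9 [order #8] limit_sell(price=100, qty=1): fills=none; bids=[-] asks=[#8:1@100 #3:7@105]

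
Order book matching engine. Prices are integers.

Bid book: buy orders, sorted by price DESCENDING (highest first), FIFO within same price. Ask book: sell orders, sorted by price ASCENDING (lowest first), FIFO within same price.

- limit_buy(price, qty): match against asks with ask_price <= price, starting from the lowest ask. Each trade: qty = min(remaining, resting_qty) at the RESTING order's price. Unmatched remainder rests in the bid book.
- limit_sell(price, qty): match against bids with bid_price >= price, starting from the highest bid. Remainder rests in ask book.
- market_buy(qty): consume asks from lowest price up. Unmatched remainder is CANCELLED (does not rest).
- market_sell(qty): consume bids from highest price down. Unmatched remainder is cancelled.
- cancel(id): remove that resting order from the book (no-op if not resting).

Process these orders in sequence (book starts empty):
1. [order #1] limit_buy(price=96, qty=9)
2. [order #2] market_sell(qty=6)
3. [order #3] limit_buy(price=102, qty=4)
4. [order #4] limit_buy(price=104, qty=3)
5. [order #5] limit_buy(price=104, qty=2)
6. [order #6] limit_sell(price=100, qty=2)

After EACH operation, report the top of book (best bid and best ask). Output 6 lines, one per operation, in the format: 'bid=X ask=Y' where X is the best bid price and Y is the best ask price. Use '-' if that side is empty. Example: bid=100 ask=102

Answer: bid=96 ask=-
bid=96 ask=-
bid=102 ask=-
bid=104 ask=-
bid=104 ask=-
bid=104 ask=-

Derivation:
After op 1 [order #1] limit_buy(price=96, qty=9): fills=none; bids=[#1:9@96] asks=[-]
After op 2 [order #2] market_sell(qty=6): fills=#1x#2:6@96; bids=[#1:3@96] asks=[-]
After op 3 [order #3] limit_buy(price=102, qty=4): fills=none; bids=[#3:4@102 #1:3@96] asks=[-]
After op 4 [order #4] limit_buy(price=104, qty=3): fills=none; bids=[#4:3@104 #3:4@102 #1:3@96] asks=[-]
After op 5 [order #5] limit_buy(price=104, qty=2): fills=none; bids=[#4:3@104 #5:2@104 #3:4@102 #1:3@96] asks=[-]
After op 6 [order #6] limit_sell(price=100, qty=2): fills=#4x#6:2@104; bids=[#4:1@104 #5:2@104 #3:4@102 #1:3@96] asks=[-]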